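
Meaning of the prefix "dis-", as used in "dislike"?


Prefix: dis-
As in: dislike -> dis- + like
Meaning = not / opposite


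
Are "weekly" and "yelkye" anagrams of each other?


Word 1: "weekly" → sorted: eeklwy
Word 2: "yelkye" → sorted: eeklyy
Same letters? eeklwy != eeklyy
Anagram = No


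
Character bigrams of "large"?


Word: "large" (length 5)
Number of bigrams = 5 - 2 + 1 = 4
  Position 0: "la"
  Position 1: "ar"
  Position 2: "rg"
  Position 3: "ge"
Bigrams = "la", "ar", "rg", "ge"


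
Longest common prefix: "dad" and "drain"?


Word 1: "dad"
Word 2: "drain"
Comparing from start:
  Pos 0: 'd' == 'd'
  Pos 1: 'a' != 'r' (stop)
LCP = "d" (length 1)


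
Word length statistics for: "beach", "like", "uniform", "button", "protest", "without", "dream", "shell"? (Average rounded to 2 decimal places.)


Lengths: "beach"=5, "like"=4, "uniform"=7, "button"=6, "protest"=7, "without"=7, "dream"=5, "shell"=5
Sum = 46, Count = 8
Average = 46/8 = 5.75
= avg=5.75, min=4, max=7


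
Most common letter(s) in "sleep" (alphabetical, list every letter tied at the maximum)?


Word: "sleep"
Letter counts:
  'e': 2
  'l': 1
  'p': 1
  's': 1
Maximum count = 2
Most frequent = 'e' (2 times each)


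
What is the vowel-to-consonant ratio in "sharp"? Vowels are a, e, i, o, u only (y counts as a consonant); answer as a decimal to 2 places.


Word: "sharp"
Vowels (a,e,i,o,u): 1
Consonants: 4
Ratio = 1/4
= 0.25


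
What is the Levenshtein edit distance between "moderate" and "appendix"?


Word 1: "moderate" (length 8)
Word 2: "appendix" (length 8)
One optimal edit sequence (insert/delete/substitute each cost 1):
  1. substitute 'm' -> 'a'  (+1)
  2. substitute 'o' -> 'p'  (+1)
  3. substitute 'd' -> 'p'  (+1)
  4. keep 'e'
  5. substitute 'r' -> 'n'  (+1)
  6. substitute 'a' -> 'd'  (+1)
  7. substitute 't' -> 'i'  (+1)
  8. substitute 'e' -> 'x'  (+1)
Total edit operations: 7
Edit distance = 7


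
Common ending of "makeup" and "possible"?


Word 1: "makeup"
Word 2: "possible"
Comparing from end:
  Pos -1: 'p' != 'e' (stop)
LCS = "" (length 0)


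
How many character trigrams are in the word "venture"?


Word: "venture" (length 7)
Number of 3-grams = length - 3 + 1 = 7 - 3 + 1
= 5


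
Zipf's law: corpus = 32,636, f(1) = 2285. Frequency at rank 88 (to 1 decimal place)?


Zipf's law: f(r) = f(1) / r
f(1) = 2285
f(88) = 2285 / 88
= 26.0 occurrences


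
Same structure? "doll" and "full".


Pattern of "doll": [0, 1, 2, 2]
Pattern of "full": [0, 1, 2, 2]
Patterns match
Same pattern = Yes


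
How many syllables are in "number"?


Word: "number"
Syllable breakdown: num / ber
Counting: 2 parts
= 2 syllables


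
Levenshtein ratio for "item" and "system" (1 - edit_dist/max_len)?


Word 1: "item" (length 4)
Word 2: "system" (length 6)
One optimal edit sequence:
  1. insert 's'  (+1)
  2. insert 'y'  (+1)
  3. substitute 'i' -> 's'  (+1)
  4. keep 't'
  5. keep 'e'
  6. keep 'm'
Edit distance = 3
Max length = max(4, 6) = 6
Similarity = 1 - 3/6
= 0.5000


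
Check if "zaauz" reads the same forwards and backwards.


Word: "zaauz"
Reversed: "zuaaz"
Forward == Backward? zaauz != zuaaz
Palindrome = No


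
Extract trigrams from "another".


Word: "another" (length 7)
Number of trigrams = 7 - 3 + 1 = 5
  Position 0: "ano"
  Position 1: "not"
  Position 2: "oth"
  Position 3: "the"
  Position 4: "her"
Trigrams = "ano", "not", "oth", "the", "her"


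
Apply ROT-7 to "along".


Word: "along"
Shift: 7
Each letter → (letter + shift) mod 26:
  'a' (0) + 7 = 7 → 'h'
  'l' (11) + 7 = 18 → 's'
  'o' (14) + 7 = 21 → 'v'
  'n' (13) + 7 = 20 → 'u'
  'g' (6) + 7 = 13 → 'n'
Result = "hsvun"


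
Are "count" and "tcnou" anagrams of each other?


Word 1: "count" → sorted: cnotu
Word 2: "tcnou" → sorted: cnotu
Same letters? cnotu == cnotu
Anagram = Yes


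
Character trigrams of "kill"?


Word: "kill" (length 4)
Number of trigrams = 4 - 3 + 1 = 2
  Position 0: "kil"
  Position 1: "ill"
Trigrams = "kil", "ill"


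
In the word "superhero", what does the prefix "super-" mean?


Prefix: super-
As in: superhero -> super- + hero
Meaning = above / beyond


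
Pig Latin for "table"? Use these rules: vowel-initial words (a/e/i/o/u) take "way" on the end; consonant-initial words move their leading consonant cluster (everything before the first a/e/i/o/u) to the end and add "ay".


Word: "table"
Starts with consonant(s) → move to end, add 'ay'
Consonant cluster: "t"
Pig Latin = "abletay"


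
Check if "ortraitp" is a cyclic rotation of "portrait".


Word: "portrait", Candidate: "ortraitp"
Method: check if candidate is substring of word+word
"portraitportrait" contains "ortraitp"? Yes
Is rotation = Yes


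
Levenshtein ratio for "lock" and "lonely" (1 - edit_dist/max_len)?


Word 1: "lock" (length 4)
Word 2: "lonely" (length 6)
One optimal edit sequence:
  1. keep 'l'
  2. keep 'o'
  3. insert 'n'  (+1)
  4. insert 'e'  (+1)
  5. substitute 'c' -> 'l'  (+1)
  6. substitute 'k' -> 'y'  (+1)
Edit distance = 4
Max length = max(4, 6) = 6
Similarity = 1 - 4/6
= 0.3333


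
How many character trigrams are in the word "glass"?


Word: "glass" (length 5)
Number of 3-grams = length - 3 + 1 = 5 - 3 + 1
= 3


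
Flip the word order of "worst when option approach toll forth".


Original: "worst when option approach toll forth"
Words (1..n): worst | when | option | approach | toll | forth
Reversed (n..1): forth | toll | approach | option | when | worst
Result = "forth toll approach option when worst"


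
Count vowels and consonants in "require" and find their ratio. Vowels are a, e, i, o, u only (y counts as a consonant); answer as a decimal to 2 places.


Word: "require"
Vowels (a,e,i,o,u): 4
Consonants: 3
Ratio = 4/3
= 1.33


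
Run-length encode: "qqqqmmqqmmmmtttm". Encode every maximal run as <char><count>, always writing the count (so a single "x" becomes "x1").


String: "qqqqmmqqmmmmtttm"
Scanning for consecutive runs:
  'q' x 4
  'm' x 2
  'q' x 2
  'm' x 4
  't' x 3
  'm' x 1
RLE = "q4m2q2m4t3m1"


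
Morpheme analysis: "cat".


Word: "cat"
Morphemes: cat
Each morpheme carries meaning
= 1 morpheme


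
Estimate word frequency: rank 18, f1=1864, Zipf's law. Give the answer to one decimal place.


Zipf's law: f(r) = f(1) / r
f(1) = 1864
f(18) = 1864 / 18
= 103.6 occurrences


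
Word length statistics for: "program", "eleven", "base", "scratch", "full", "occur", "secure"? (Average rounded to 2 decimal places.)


Lengths: "program"=7, "eleven"=6, "base"=4, "scratch"=7, "full"=4, "occur"=5, "secure"=6
Sum = 39, Count = 7
Average = 39/7 = 5.57
= avg=5.57, min=4, max=7


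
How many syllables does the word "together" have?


Word: "together"
Syllable breakdown: to / geth / er
Counting: 3 parts
= 3 syllables


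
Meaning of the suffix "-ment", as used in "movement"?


Suffix: -ment
As in: movement -> move + -ment
Meaning = result of action


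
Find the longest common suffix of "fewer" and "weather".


Word 1: "fewer"
Word 2: "weather"
Comparing from end:
  Pos -1: 'r' == 'r'
  Pos -2: 'e' == 'e'
  Pos -3: 'w' != 'h' (stop)
LCS = "er" (length 2)


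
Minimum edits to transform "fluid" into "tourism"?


Word 1: "fluid" (length 5)
Word 2: "tourism" (length 7)
One optimal edit sequence (insert/delete/substitute each cost 1):
  1. substitute 'f' -> 't'  (+1)
  2. substitute 'l' -> 'o'  (+1)
  3. keep 'u'
  4. insert 'r'  (+1)
  5. keep 'i'
  6. insert 's'  (+1)
  7. substitute 'd' -> 'm'  (+1)
Total edit operations: 5
Edit distance = 5


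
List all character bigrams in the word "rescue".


Word: "rescue" (length 6)
Number of bigrams = 6 - 2 + 1 = 5
  Position 0: "re"
  Position 1: "es"
  Position 2: "sc"
  Position 3: "cu"
  Position 4: "ue"
Bigrams = "re", "es", "sc", "cu", "ue"


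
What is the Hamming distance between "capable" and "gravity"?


Comparing character by character (same length = 7):
  Pos 0: 'c' vs 'g' !=
  Pos 1: 'a' vs 'r' !=
  Pos 2: 'p' vs 'a' !=
  Pos 3: 'a' vs 'v' !=
  Pos 4: 'b' vs 'i' !=
  Pos 5: 'l' vs 't' !=
  Pos 6: 'e' vs 'y' !=
Hamming distance = 7


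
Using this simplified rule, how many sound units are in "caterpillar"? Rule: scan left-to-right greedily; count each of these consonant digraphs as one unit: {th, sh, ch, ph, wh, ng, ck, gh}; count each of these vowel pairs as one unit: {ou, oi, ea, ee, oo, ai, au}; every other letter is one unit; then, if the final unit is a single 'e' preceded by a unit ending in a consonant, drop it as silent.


Word: "caterpillar" (11 letters)
Left-to-right scan:
  1. 'c' (letter)
  2. 'a' (letter)
  3. 't' (letter)
  4. 'e' (letter)
  5. 'r' (letter)
  6. 'p' (letter)
  7. 'i' (letter)
  8. 'l' (letter)
  9. 'l' (letter)
  10. 'a' (letter)
  11. 'r' (letter)
Units from scan: 11
Sound units = 11 units


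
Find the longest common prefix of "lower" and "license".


Word 1: "lower"
Word 2: "license"
Comparing from start:
  Pos 0: 'l' == 'l'
  Pos 1: 'o' != 'i' (stop)
LCP = "l" (length 1)


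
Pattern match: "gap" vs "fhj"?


Pattern of "gap": [0, 1, 2]
Pattern of "fhj": [0, 1, 2]
Patterns match
Same pattern = Yes


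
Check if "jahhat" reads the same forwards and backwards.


Word: "jahhat"
Reversed: "tahhaj"
Forward == Backward? jahhat != tahhaj
Palindrome = No


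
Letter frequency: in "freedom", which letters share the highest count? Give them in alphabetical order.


Word: "freedom"
Letter counts:
  'd': 1
  'e': 2
  'f': 1
  'm': 1
  'o': 1
  'r': 1
Maximum count = 2
Most frequent = 'e' (2 times each)


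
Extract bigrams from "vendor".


Word: "vendor" (length 6)
Number of bigrams = 6 - 2 + 1 = 5
  Position 0: "ve"
  Position 1: "en"
  Position 2: "nd"
  Position 3: "do"
  Position 4: "or"
Bigrams = "ve", "en", "nd", "do", "or"


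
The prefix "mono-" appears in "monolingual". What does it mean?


Prefix: mono-
As in: monolingual -> mono- + lingual
Meaning = one


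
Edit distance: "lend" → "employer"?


Word 1: "lend" (length 4)
Word 2: "employer" (length 8)
One optimal edit sequence (insert/delete/substitute each cost 1):
  1. insert 'e'  (+1)
  2. insert 'm'  (+1)
  3. insert 'p'  (+1)
  4. keep 'l'
  5. insert 'o'  (+1)
  6. substitute 'e' -> 'y'  (+1)
  7. substitute 'n' -> 'e'  (+1)
  8. substitute 'd' -> 'r'  (+1)
Total edit operations: 7
Edit distance = 7


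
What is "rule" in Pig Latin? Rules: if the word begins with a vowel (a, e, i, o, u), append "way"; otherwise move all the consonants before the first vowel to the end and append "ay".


Word: "rule"
Starts with consonant(s) → move to end, add 'ay'
Consonant cluster: "r"
Pig Latin = "uleray"


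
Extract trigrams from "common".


Word: "common" (length 6)
Number of trigrams = 6 - 3 + 1 = 4
  Position 0: "com"
  Position 1: "omm"
  Position 2: "mmo"
  Position 3: "mon"
Trigrams = "com", "omm", "mmo", "mon"


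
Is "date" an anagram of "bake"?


Word 1: "bake" → sorted: abek
Word 2: "date" → sorted: adet
Same letters? abek != adet
Anagram = No


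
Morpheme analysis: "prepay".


Word: "prepay"
Morphemes: pre- | pay
Each morpheme carries meaning
= 2 morphemes


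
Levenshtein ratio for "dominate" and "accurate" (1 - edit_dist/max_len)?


Word 1: "dominate" (length 8)
Word 2: "accurate" (length 8)
One optimal edit sequence:
  1. substitute 'd' -> 'a'  (+1)
  2. substitute 'o' -> 'c'  (+1)
  3. substitute 'm' -> 'c'  (+1)
  4. substitute 'i' -> 'u'  (+1)
  5. substitute 'n' -> 'r'  (+1)
  6. keep 'a'
  7. keep 't'
  8. keep 'e'
Edit distance = 5
Max length = max(8, 8) = 8
Similarity = 1 - 5/8
= 0.3750


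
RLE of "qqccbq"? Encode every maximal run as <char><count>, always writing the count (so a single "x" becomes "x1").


String: "qqccbq"
Scanning for consecutive runs:
  'q' x 2
  'c' x 2
  'b' x 1
  'q' x 1
RLE = "q2c2b1q1"


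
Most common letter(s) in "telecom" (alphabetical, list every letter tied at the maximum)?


Word: "telecom"
Letter counts:
  'c': 1
  'e': 2
  'l': 1
  'm': 1
  'o': 1
  't': 1
Maximum count = 2
Most frequent = 'e' (2 times each)


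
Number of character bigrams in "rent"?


Word: "rent" (length 4)
Number of 2-grams = length - 2 + 1 = 4 - 2 + 1
= 3


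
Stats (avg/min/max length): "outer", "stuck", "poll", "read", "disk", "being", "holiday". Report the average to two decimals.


Lengths: "outer"=5, "stuck"=5, "poll"=4, "read"=4, "disk"=4, "being"=5, "holiday"=7
Sum = 34, Count = 7
Average = 34/7 = 4.86
= avg=4.86, min=4, max=7


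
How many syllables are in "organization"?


Word: "organization"
Syllable breakdown: or / gan / i / za / tion
Counting: 5 parts
= 5 syllables


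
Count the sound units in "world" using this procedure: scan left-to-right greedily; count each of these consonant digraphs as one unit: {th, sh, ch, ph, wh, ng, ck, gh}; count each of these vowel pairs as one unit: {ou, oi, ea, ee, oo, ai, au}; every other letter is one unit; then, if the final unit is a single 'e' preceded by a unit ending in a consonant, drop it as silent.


Word: "world" (5 letters)
Left-to-right scan:
  1. 'w' (letter)
  2. 'o' (letter)
  3. 'r' (letter)
  4. 'l' (letter)
  5. 'd' (letter)
Units from scan: 5
Sound units = 5 units


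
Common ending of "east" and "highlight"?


Word 1: "east"
Word 2: "highlight"
Comparing from end:
  Pos -1: 't' == 't'
  Pos -2: 's' != 'h' (stop)
LCS = "t" (length 1)


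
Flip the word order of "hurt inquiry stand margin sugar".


Original: "hurt inquiry stand margin sugar"
Words (1..n): hurt | inquiry | stand | margin | sugar
Reversed (n..1): sugar | margin | stand | inquiry | hurt
Result = "sugar margin stand inquiry hurt"


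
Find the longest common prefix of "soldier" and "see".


Word 1: "soldier"
Word 2: "see"
Comparing from start:
  Pos 0: 's' == 's'
  Pos 1: 'o' != 'e' (stop)
LCP = "s" (length 1)


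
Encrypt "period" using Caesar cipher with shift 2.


Word: "period"
Shift: 2
Each letter → (letter + shift) mod 26:
  'p' (15) + 2 = 17 → 'r'
  'e' (4) + 2 = 6 → 'g'
  'r' (17) + 2 = 19 → 't'
  'i' (8) + 2 = 10 → 'k'
  'o' (14) + 2 = 16 → 'q'
  'd' (3) + 2 = 5 → 'f'
Result = "rgtkqf"


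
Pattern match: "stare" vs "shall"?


Pattern of "stare": [0, 1, 2, 3, 4]
Pattern of "shall": [0, 1, 2, 3, 3]
Patterns do not match
Same pattern = No


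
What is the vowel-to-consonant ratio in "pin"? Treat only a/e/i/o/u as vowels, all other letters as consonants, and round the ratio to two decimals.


Word: "pin"
Vowels (a,e,i,o,u): 1
Consonants: 2
Ratio = 1/2
= 0.50


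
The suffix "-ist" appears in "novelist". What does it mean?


Suffix: -ist
As in: novelist -> novel + -ist
Meaning = one who practices


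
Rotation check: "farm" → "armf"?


Word: "farm", Candidate: "armf"
Method: check if candidate is substring of word+word
"farmfarm" contains "armf"? Yes
Is rotation = Yes


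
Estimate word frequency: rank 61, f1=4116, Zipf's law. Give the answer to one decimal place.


Zipf's law: f(r) = f(1) / r
f(1) = 4116
f(61) = 4116 / 61
= 67.5 occurrences


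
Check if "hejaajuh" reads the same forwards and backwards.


Word: "hejaajuh"
Reversed: "hujaajeh"
Forward == Backward? hejaajuh != hujaajeh
Palindrome = No


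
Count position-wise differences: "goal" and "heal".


Comparing character by character (same length = 4):
  Pos 0: 'g' vs 'h' !=
  Pos 1: 'o' vs 'e' !=
  Pos 2: 'a' vs 'a' =
  Pos 3: 'l' vs 'l' =
Hamming distance = 2


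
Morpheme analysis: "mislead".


Word: "mislead"
Morphemes: mis- / lead
Each morpheme carries meaning
= 2 morphemes


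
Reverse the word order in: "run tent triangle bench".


Original: "run tent triangle bench"
Words (1..n): run | tent | triangle | bench
Reversed (n..1): bench | triangle | tent | run
Result = "bench triangle tent run"


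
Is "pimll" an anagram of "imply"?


Word 1: "imply" → sorted: ilmpy
Word 2: "pimll" → sorted: illmp
Same letters? ilmpy != illmp
Anagram = No


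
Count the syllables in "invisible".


Word: "invisible"
Syllable breakdown: in / vis / i / ble
Counting: 4 parts
= 4 syllables


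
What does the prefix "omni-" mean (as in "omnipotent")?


Prefix: omni-
Example: omnipotent (omni- + potent)
Meaning = all


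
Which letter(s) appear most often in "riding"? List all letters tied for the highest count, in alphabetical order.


Word: "riding"
Letter counts:
  'd': 1
  'g': 1
  'i': 2
  'n': 1
  'r': 1
Maximum count = 2
Most frequent = 'i' (2 times each)


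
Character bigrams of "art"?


Word: "art" (length 3)
Number of bigrams = 3 - 2 + 1 = 2
  Position 0: "ar"
  Position 1: "rt"
Bigrams = "ar", "rt"


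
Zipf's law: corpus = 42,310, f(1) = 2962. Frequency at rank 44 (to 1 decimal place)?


Zipf's law: f(r) = f(1) / r
f(1) = 2962
f(44) = 2962 / 44
= 67.3 occurrences


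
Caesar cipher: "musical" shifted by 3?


Word: "musical"
Shift: 3
Each letter → (letter + shift) mod 26:
  'm' (12) + 3 = 15 → 'p'
  'u' (20) + 3 = 23 → 'x'
  's' (18) + 3 = 21 → 'v'
  'i' (8) + 3 = 11 → 'l'
  'c' (2) + 3 = 5 → 'f'
  'a' (0) + 3 = 3 → 'd'
  'l' (11) + 3 = 14 → 'o'
Result = "pxvlfdo"


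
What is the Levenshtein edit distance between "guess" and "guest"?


Word 1: "guess" (length 5)
Word 2: "guest" (length 5)
One optimal edit sequence (insert/delete/substitute each cost 1):
  1. keep 'g'
  2. keep 'u'
  3. keep 'e'
  4. keep 's'
  5. substitute 's' -> 't'  (+1)
Total edit operations: 1
Edit distance = 1


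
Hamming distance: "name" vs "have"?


Comparing character by character (same length = 4):
  Pos 0: 'n' vs 'h' !=
  Pos 1: 'a' vs 'a' =
  Pos 2: 'm' vs 'v' !=
  Pos 3: 'e' vs 'e' =
Hamming distance = 2


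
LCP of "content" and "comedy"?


Word 1: "content"
Word 2: "comedy"
Comparing from start:
  Pos 0: 'c' == 'c'
  Pos 1: 'o' == 'o'
  Pos 2: 'n' != 'm' (stop)
LCP = "co" (length 2)


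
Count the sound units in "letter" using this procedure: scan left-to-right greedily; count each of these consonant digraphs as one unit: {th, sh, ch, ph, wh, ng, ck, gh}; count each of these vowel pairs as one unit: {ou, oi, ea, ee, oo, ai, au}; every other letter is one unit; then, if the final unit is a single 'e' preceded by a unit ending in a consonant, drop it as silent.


Word: "letter" (6 letters)
Left-to-right scan:
  (1) 'l' (letter)
  (2) 'e' (letter)
  (3) 't' (letter)
  (4) 't' (letter)
  (5) 'e' (letter)
  (6) 'r' (letter)
Units from scan: 6
Sound units = 6 units


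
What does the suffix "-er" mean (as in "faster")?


Suffix: -er
As in: faster -> fast + -er
Meaning = one who / more


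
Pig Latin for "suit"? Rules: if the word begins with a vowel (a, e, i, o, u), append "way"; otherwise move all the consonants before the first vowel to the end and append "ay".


Word: "suit"
Starts with consonant(s) → move to end, add 'ay'
Consonant cluster: "s"
Pig Latin = "uitsay"


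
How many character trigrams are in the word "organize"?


Word: "organize" (length 8)
Number of 3-grams = length - 3 + 1 = 8 - 3 + 1
= 6


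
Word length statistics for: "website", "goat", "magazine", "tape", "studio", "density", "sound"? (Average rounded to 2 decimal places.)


Lengths: "website"=7, "goat"=4, "magazine"=8, "tape"=4, "studio"=6, "density"=7, "sound"=5
Sum = 41, Count = 7
Average = 41/7 = 5.86
= avg=5.86, min=4, max=8


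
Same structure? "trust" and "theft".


Pattern of "trust": [0, 1, 2, 3, 0]
Pattern of "theft": [0, 1, 2, 3, 0]
Patterns match
Same pattern = Yes


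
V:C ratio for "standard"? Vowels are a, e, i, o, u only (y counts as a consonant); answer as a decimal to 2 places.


Word: "standard"
Vowels (a,e,i,o,u): 2
Consonants: 6
Ratio = 2/6
= 0.33


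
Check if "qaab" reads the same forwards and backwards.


Word: "qaab"
Reversed: "baaq"
Forward == Backward? qaab != baaq
Palindrome = No


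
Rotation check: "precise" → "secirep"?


Word: "precise", Candidate: "secirep"
Method: check if candidate is substring of word+word
"preciseprecise" contains "secirep"? No
Is rotation = No


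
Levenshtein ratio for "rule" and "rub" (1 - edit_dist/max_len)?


Word 1: "rule" (length 4)
Word 2: "rub" (length 3)
One optimal edit sequence:
  1. keep 'r'
  2. keep 'u'
  3. delete 'l'  (+1)
  4. substitute 'e' -> 'b'  (+1)
Edit distance = 2
Max length = max(4, 3) = 4
Similarity = 1 - 2/4
= 0.5000


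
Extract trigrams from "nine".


Word: "nine" (length 4)
Number of trigrams = 4 - 3 + 1 = 2
  Position 0: "nin"
  Position 1: "ine"
Trigrams = "nin", "ine"


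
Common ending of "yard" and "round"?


Word 1: "yard"
Word 2: "round"
Comparing from end:
  Pos -1: 'd' == 'd'
  Pos -2: 'r' != 'n' (stop)
LCS = "d" (length 1)


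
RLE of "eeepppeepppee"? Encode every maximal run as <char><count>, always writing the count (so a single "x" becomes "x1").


String: "eeepppeepppee"
Scanning for consecutive runs:
  'e' x 3
  'p' x 3
  'e' x 2
  'p' x 3
  'e' x 2
RLE = "e3p3e2p3e2"


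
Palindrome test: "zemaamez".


Word: "zemaamez"
Reversed: "zemaamez"
Forward == Backward? zemaamez == zemaamez
Palindrome = Yes


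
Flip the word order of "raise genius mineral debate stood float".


Original: "raise genius mineral debate stood float"
Words (1..n): raise | genius | mineral | debate | stood | float
Reversed (n..1): float | stood | debate | mineral | genius | raise
Result = "float stood debate mineral genius raise"


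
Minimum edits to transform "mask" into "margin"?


Word 1: "mask" (length 4)
Word 2: "margin" (length 6)
One optimal edit sequence (insert/delete/substitute each cost 1):
  1. keep 'm'
  2. keep 'a'
  3. insert 'r'  (+1)
  4. insert 'g'  (+1)
  5. substitute 's' -> 'i'  (+1)
  6. substitute 'k' -> 'n'  (+1)
Total edit operations: 4
Edit distance = 4


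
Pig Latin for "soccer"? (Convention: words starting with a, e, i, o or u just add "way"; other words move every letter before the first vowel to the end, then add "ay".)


Word: "soccer"
Starts with consonant(s) → move to end, add 'ay'
Consonant cluster: "s"
Pig Latin = "occersay"


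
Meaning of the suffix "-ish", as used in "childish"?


Suffix: -ish
Example: childish = child + -ish
Meaning = somewhat / having the qualities of


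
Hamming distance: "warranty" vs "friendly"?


Comparing character by character (same length = 8):
  Pos 0: 'w' vs 'f' !=
  Pos 1: 'a' vs 'r' !=
  Pos 2: 'r' vs 'i' !=
  Pos 3: 'r' vs 'e' !=
  Pos 4: 'a' vs 'n' !=
  Pos 5: 'n' vs 'd' !=
  Pos 6: 't' vs 'l' !=
  Pos 7: 'y' vs 'y' =
Hamming distance = 7


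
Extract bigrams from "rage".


Word: "rage" (length 4)
Number of bigrams = 4 - 2 + 1 = 3
  Position 0: "ra"
  Position 1: "ag"
  Position 2: "ge"
Bigrams = "ra", "ag", "ge"


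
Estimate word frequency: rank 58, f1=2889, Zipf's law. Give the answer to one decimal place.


Zipf's law: f(r) = f(1) / r
f(1) = 2889
f(58) = 2889 / 58
= 49.8 occurrences


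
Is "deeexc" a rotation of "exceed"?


Word: "exceed", Candidate: "deeexc"
Method: check if candidate is substring of word+word
"exceedexceed" contains "deeexc"? No
Is rotation = No


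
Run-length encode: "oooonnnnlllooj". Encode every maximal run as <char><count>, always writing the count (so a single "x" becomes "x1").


String: "oooonnnnlllooj"
Scanning for consecutive runs:
  'o' x 4
  'n' x 4
  'l' x 3
  'o' x 2
  'j' x 1
RLE = "o4n4l3o2j1"


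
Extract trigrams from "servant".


Word: "servant" (length 7)
Number of trigrams = 7 - 3 + 1 = 5
  Position 0: "ser"
  Position 1: "erv"
  Position 2: "rva"
  Position 3: "van"
  Position 4: "ant"
Trigrams = "ser", "erv", "rva", "van", "ant"


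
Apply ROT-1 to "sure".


Word: "sure"
Shift: 1
Each letter → (letter + shift) mod 26:
  's' (18) + 1 = 19 → 't'
  'u' (20) + 1 = 21 → 'v'
  'r' (17) + 1 = 18 → 's'
  'e' (4) + 1 = 5 → 'f'
Result = "tvsf"


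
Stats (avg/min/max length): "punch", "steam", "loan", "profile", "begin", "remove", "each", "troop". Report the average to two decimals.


Lengths: "punch"=5, "steam"=5, "loan"=4, "profile"=7, "begin"=5, "remove"=6, "each"=4, "troop"=5
Sum = 41, Count = 8
Average = 41/8 = 5.13
= avg=5.13, min=4, max=7


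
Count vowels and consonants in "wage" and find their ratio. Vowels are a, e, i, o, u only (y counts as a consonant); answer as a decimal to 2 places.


Word: "wage"
Vowels (a,e,i,o,u): 2
Consonants: 2
Ratio = 2/2
= 1.00


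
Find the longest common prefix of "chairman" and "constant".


Word 1: "chairman"
Word 2: "constant"
Comparing from start:
  Pos 0: 'c' == 'c'
  Pos 1: 'h' != 'o' (stop)
LCP = "c" (length 1)


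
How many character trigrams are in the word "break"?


Word: "break" (length 5)
Number of 3-grams = length - 3 + 1 = 5 - 3 + 1
= 3


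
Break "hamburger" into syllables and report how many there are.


Word: "hamburger"
Syllable breakdown: ham-bur-ger
Counting: 3 parts
= 3 syllables


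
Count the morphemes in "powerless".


Word: "powerless"
Morphemes: power + -less
Each morpheme carries meaning
= 2 morphemes


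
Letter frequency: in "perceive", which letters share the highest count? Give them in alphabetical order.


Word: "perceive"
Letter counts:
  'c': 1
  'e': 3
  'i': 1
  'p': 1
  'r': 1
  'v': 1
Maximum count = 3
Most frequent = 'e' (3 times each)


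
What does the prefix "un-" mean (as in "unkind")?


Prefix: un-
As in: unkind -> un- + kind
Meaning = not / reverse


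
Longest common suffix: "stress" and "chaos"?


Word 1: "stress"
Word 2: "chaos"
Comparing from end:
  Pos -1: 's' == 's'
  Pos -2: 's' != 'o' (stop)
LCS = "s" (length 1)


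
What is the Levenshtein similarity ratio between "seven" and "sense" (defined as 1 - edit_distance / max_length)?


Word 1: "seven" (length 5)
Word 2: "sense" (length 5)
One optimal edit sequence:
  1. keep 's'
  2. keep 'e'
  3. substitute 'v' -> 'n'  (+1)
  4. substitute 'e' -> 's'  (+1)
  5. substitute 'n' -> 'e'  (+1)
Edit distance = 3
Max length = max(5, 5) = 5
Similarity = 1 - 3/5
= 0.4000


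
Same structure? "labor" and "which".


Pattern of "labor": [0, 1, 2, 3, 4]
Pattern of "which": [0, 1, 2, 3, 1]
Patterns do not match
Same pattern = No


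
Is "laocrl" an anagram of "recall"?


Word 1: "recall" → sorted: acellr
Word 2: "laocrl" → sorted: acllor
Same letters? acellr != acllor
Anagram = No


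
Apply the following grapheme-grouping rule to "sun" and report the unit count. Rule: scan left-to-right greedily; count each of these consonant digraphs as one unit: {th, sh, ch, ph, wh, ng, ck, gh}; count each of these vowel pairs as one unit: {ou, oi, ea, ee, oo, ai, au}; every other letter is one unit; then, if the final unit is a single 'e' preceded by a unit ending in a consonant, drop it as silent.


Word: "sun" (3 letters)
Left-to-right scan:
  (1) 's' (letter)
  (2) 'u' (letter)
  (3) 'n' (letter)
Units from scan: 3
Sound units = 3 units


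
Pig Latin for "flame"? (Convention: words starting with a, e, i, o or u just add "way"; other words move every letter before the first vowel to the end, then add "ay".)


Word: "flame"
Starts with consonant(s) → move to end, add 'ay'
Consonant cluster: "fl"
Pig Latin = "ameflay"


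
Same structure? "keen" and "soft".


Pattern of "keen": [0, 1, 1, 2]
Pattern of "soft": [0, 1, 2, 3]
Patterns do not match
Same pattern = No


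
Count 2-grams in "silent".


Word: "silent" (length 6)
Number of 2-grams = length - 2 + 1 = 6 - 2 + 1
= 5


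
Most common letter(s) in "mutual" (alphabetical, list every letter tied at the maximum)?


Word: "mutual"
Letter counts:
  'a': 1
  'l': 1
  'm': 1
  't': 1
  'u': 2
Maximum count = 2
Most frequent = 'u' (2 times each)


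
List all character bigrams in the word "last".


Word: "last" (length 4)
Number of bigrams = 4 - 2 + 1 = 3
  Position 0: "la"
  Position 1: "as"
  Position 2: "st"
Bigrams = "la", "as", "st"


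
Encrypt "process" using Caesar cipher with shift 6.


Word: "process"
Shift: 6
Each letter → (letter + shift) mod 26:
  'p' (15) + 6 = 21 → 'v'
  'r' (17) + 6 = 23 → 'x'
  'o' (14) + 6 = 20 → 'u'
  'c' (2) + 6 = 8 → 'i'
  'e' (4) + 6 = 10 → 'k'
  's' (18) + 6 = 24 → 'y'
  's' (18) + 6 = 24 → 'y'
Result = "vxuikyy"


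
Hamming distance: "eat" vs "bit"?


Comparing character by character (same length = 3):
  Pos 0: 'e' vs 'b' !=
  Pos 1: 'a' vs 'i' !=
  Pos 2: 't' vs 't' =
Hamming distance = 2


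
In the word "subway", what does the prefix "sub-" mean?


Prefix: sub-
As in: subway -> sub- + way
Meaning = under / below


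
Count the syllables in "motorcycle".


Word: "motorcycle"
Syllable breakdown: mo / tor / cy / cle
Counting: 4 parts
= 4 syllables


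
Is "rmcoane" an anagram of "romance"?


Word 1: "romance" → sorted: acemnor
Word 2: "rmcoane" → sorted: acemnor
Same letters? acemnor == acemnor
Anagram = Yes


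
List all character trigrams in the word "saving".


Word: "saving" (length 6)
Number of trigrams = 6 - 3 + 1 = 4
  Position 0: "sav"
  Position 1: "avi"
  Position 2: "vin"
  Position 3: "ing"
Trigrams = "sav", "avi", "vin", "ing"


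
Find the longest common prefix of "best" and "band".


Word 1: "best"
Word 2: "band"
Comparing from start:
  Pos 0: 'b' == 'b'
  Pos 1: 'e' != 'a' (stop)
LCP = "b" (length 1)


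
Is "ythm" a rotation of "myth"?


Word: "myth", Candidate: "ythm"
Method: check if candidate is substring of word+word
"mythmyth" contains "ythm"? Yes
Is rotation = Yes


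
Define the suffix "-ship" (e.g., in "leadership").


Suffix: -ship
As in: leadership -> leader + -ship
Meaning = state / position


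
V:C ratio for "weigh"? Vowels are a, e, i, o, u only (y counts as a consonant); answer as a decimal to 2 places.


Word: "weigh"
Vowels (a,e,i,o,u): 2
Consonants: 3
Ratio = 2/3
= 0.67


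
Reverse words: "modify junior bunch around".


Original: "modify junior bunch around"
Words (1..n): modify | junior | bunch | around
Reversed (n..1): around | bunch | junior | modify
Result = "around bunch junior modify"


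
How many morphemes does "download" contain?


Word: "download"
Morphemes: down- | load
Each morpheme carries meaning
= 2 morphemes


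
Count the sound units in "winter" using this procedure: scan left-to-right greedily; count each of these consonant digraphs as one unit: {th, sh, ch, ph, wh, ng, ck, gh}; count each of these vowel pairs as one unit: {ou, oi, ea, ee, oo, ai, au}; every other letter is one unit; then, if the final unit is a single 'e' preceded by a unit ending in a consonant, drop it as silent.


Word: "winter" (6 letters)
Left-to-right scan:
  1. 'w' (letter)
  2. 'i' (letter)
  3. 'n' (letter)
  4. 't' (letter)
  5. 'e' (letter)
  6. 'r' (letter)
Units from scan: 6
Sound units = 6 units


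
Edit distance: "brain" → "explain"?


Word 1: "brain" (length 5)
Word 2: "explain" (length 7)
One optimal edit sequence (insert/delete/substitute each cost 1):
  1. insert 'e'  (+1)
  2. insert 'x'  (+1)
  3. substitute 'b' -> 'p'  (+1)
  4. substitute 'r' -> 'l'  (+1)
  5. keep 'a'
  6. keep 'i'
  7. keep 'n'
Total edit operations: 4
Edit distance = 4


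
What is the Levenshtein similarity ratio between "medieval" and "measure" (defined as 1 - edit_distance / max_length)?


Word 1: "medieval" (length 8)
Word 2: "measure" (length 7)
One optimal edit sequence:
  1. keep 'm'
  2. keep 'e'
  3. delete 'd'  (+1)
  4. substitute 'i' -> 'a'  (+1)
  5. substitute 'e' -> 's'  (+1)
  6. substitute 'v' -> 'u'  (+1)
  7. substitute 'a' -> 'r'  (+1)
  8. substitute 'l' -> 'e'  (+1)
Edit distance = 6
Max length = max(8, 7) = 8
Similarity = 1 - 6/8
= 0.2500


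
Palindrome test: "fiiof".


Word: "fiiof"
Reversed: "foiif"
Forward == Backward? fiiof != foiif
Palindrome = No


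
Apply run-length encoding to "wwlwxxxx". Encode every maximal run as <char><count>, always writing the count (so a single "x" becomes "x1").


String: "wwlwxxxx"
Scanning for consecutive runs:
  'w' x 2
  'l' x 1
  'w' x 1
  'x' x 4
RLE = "w2l1w1x4"


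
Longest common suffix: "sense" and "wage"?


Word 1: "sense"
Word 2: "wage"
Comparing from end:
  Pos -1: 'e' == 'e'
  Pos -2: 's' != 'g' (stop)
LCS = "e" (length 1)


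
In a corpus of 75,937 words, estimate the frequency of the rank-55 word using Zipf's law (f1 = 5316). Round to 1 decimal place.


Zipf's law: f(r) = f(1) / r
f(1) = 5316
f(55) = 5316 / 55
= 96.7 occurrences


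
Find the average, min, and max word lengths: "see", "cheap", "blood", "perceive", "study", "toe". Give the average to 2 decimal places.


Lengths: "see"=3, "cheap"=5, "blood"=5, "perceive"=8, "study"=5, "toe"=3
Sum = 29, Count = 6
Average = 29/6 = 4.83
= avg=4.83, min=3, max=8


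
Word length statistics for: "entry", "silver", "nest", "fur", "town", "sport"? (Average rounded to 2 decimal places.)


Lengths: "entry"=5, "silver"=6, "nest"=4, "fur"=3, "town"=4, "sport"=5
Sum = 27, Count = 6
Average = 27/6 = 4.50
= avg=4.50, min=3, max=6


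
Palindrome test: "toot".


Word: "toot"
Reversed: "toot"
Forward == Backward? toot == toot
Palindrome = Yes


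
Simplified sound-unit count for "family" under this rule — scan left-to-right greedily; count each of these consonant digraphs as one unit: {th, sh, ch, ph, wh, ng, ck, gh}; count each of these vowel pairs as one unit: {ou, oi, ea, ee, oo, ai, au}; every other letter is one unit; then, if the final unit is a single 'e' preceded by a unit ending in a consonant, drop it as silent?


Word: "family" (6 letters)
Left-to-right scan:
  [1] 'f' (letter)
  [2] 'a' (letter)
  [3] 'm' (letter)
  [4] 'i' (letter)
  [5] 'l' (letter)
  [6] 'y' (letter)
Units from scan: 6
Sound units = 6 units


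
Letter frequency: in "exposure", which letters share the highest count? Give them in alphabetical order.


Word: "exposure"
Letter counts:
  'e': 2
  'o': 1
  'p': 1
  'r': 1
  's': 1
  'u': 1
  'x': 1
Maximum count = 2
Most frequent = 'e' (2 times each)


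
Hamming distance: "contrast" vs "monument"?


Comparing character by character (same length = 8):
  Pos 0: 'c' vs 'm' !=
  Pos 1: 'o' vs 'o' =
  Pos 2: 'n' vs 'n' =
  Pos 3: 't' vs 'u' !=
  Pos 4: 'r' vs 'm' !=
  Pos 5: 'a' vs 'e' !=
  Pos 6: 's' vs 'n' !=
  Pos 7: 't' vs 't' =
Hamming distance = 5


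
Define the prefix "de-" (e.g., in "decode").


Prefix: de-
As in: decode -> de- + code
Meaning = remove / reverse


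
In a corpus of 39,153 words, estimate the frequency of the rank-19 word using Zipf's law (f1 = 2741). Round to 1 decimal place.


Zipf's law: f(r) = f(1) / r
f(1) = 2741
f(19) = 2741 / 19
= 144.3 occurrences


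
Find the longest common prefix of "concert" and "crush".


Word 1: "concert"
Word 2: "crush"
Comparing from start:
  Pos 0: 'c' == 'c'
  Pos 1: 'o' != 'r' (stop)
LCP = "c" (length 1)


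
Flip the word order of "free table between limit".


Original: "free table between limit"
Words (1..n): free | table | between | limit
Reversed (n..1): limit | between | table | free
Result = "limit between table free"


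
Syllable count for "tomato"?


Word: "tomato"
Syllable breakdown: to-ma-to
Counting: 3 parts
= 3 syllables


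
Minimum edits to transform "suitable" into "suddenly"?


Word 1: "suitable" (length 8)
Word 2: "suddenly" (length 8)
One optimal edit sequence (insert/delete/substitute each cost 1):
  1. keep 's'
  2. keep 'u'
  3. substitute 'i' -> 'd'  (+1)
  4. substitute 't' -> 'd'  (+1)
  5. substitute 'a' -> 'e'  (+1)
  6. substitute 'b' -> 'n'  (+1)
  7. keep 'l'
  8. substitute 'e' -> 'y'  (+1)
Total edit operations: 5
Edit distance = 5


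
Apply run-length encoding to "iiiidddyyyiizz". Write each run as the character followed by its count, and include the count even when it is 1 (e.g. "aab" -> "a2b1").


String: "iiiidddyyyiizz"
Scanning for consecutive runs:
  'i' x 4
  'd' x 3
  'y' x 3
  'i' x 2
  'z' x 2
RLE = "i4d3y3i2z2"


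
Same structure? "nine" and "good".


Pattern of "nine": [0, 1, 0, 2]
Pattern of "good": [0, 1, 1, 2]
Patterns do not match
Same pattern = No


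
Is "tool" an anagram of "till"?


Word 1: "till" → sorted: illt
Word 2: "tool" → sorted: loot
Same letters? illt != loot
Anagram = No


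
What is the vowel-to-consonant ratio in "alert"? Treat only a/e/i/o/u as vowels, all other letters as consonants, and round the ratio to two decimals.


Word: "alert"
Vowels (a,e,i,o,u): 2
Consonants: 3
Ratio = 2/3
= 0.67


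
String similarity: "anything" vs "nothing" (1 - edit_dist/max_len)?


Word 1: "anything" (length 8)
Word 2: "nothing" (length 7)
One optimal edit sequence:
  1. delete 'a'  (+1)
  2. keep 'n'
  3. substitute 'y' -> 'o'  (+1)
  4. keep 't'
  5. keep 'h'
  6. keep 'i'
  7. keep 'n'
  8. keep 'g'
Edit distance = 2
Max length = max(8, 7) = 8
Similarity = 1 - 2/8
= 0.7500


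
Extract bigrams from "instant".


Word: "instant" (length 7)
Number of bigrams = 7 - 2 + 1 = 6
  Position 0: "in"
  Position 1: "ns"
  Position 2: "st"
  Position 3: "ta"
  Position 4: "an"
  Position 5: "nt"
Bigrams = "in", "ns", "st", "ta", "an", "nt"


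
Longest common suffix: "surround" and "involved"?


Word 1: "surround"
Word 2: "involved"
Comparing from end:
  Pos -1: 'd' == 'd'
  Pos -2: 'n' != 'e' (stop)
LCS = "d" (length 1)


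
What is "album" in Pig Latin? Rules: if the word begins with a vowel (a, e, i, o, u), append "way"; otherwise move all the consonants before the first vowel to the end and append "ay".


Word: "album"
Starts with vowel → add 'way'
Pig Latin = "albumway"


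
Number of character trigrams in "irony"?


Word: "irony" (length 5)
Number of 3-grams = length - 3 + 1 = 5 - 3 + 1
= 3


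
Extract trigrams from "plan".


Word: "plan" (length 4)
Number of trigrams = 4 - 3 + 1 = 2
  Position 0: "pla"
  Position 1: "lan"
Trigrams = "pla", "lan"


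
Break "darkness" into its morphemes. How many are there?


Word: "darkness"
Morphemes: dark | -ness
Each morpheme carries meaning
= 2 morphemes


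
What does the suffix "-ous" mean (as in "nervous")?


Suffix: -ous
As in: nervous -> nerve + -ous, with a spelling change
Meaning = having quality of


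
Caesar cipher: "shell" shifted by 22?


Word: "shell"
Shift: 22
Each letter → (letter + shift) mod 26:
  's' (18) + 22 = 14 → 'o'
  'h' (7) + 22 = 3 → 'd'
  'e' (4) + 22 = 0 → 'a'
  'l' (11) + 22 = 7 → 'h'
  'l' (11) + 22 = 7 → 'h'
Result = "odahh"


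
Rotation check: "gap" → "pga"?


Word: "gap", Candidate: "pga"
Method: check if candidate is substring of word+word
"gapgap" contains "pga"? Yes
Is rotation = Yes


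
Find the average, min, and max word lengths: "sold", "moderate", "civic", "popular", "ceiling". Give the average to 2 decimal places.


Lengths: "sold"=4, "moderate"=8, "civic"=5, "popular"=7, "ceiling"=7
Sum = 31, Count = 5
Average = 31/5 = 6.20
= avg=6.20, min=4, max=8


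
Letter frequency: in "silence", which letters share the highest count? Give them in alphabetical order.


Word: "silence"
Letter counts:
  'c': 1
  'e': 2
  'i': 1
  'l': 1
  'n': 1
  's': 1
Maximum count = 2
Most frequent = 'e' (2 times each)


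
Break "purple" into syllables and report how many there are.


Word: "purple"
Syllable breakdown: pur · ple
Counting: 2 parts
= 2 syllables


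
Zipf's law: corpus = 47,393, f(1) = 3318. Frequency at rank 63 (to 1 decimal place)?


Zipf's law: f(r) = f(1) / r
f(1) = 3318
f(63) = 3318 / 63
= 52.7 occurrences


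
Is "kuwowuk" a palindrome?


Word: "kuwowuk"
Reversed: "kuwowuk"
Forward == Backward? kuwowuk == kuwowuk
Palindrome = Yes


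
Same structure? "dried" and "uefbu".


Pattern of "dried": [0, 1, 2, 3, 0]
Pattern of "uefbu": [0, 1, 2, 3, 0]
Patterns match
Same pattern = Yes
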